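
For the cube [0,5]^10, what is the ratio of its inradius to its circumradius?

r_in / r_out = (5/2) / (5√10/2) = 1/√10 ≈ 0.316228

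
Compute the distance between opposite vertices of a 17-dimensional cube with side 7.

Diagonal = √17 · 7 ≈ 28.8617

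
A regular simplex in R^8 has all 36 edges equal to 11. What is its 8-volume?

Volume = 11^8 · √(9/2^8) / 8! ≈ 996.833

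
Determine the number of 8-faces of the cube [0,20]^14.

An n-cube has C(n,k)·2^(n-k) k-faces. Here C(14,8)·2^6 = 3003·64 = 192192.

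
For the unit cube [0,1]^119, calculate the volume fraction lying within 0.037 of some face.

1 - (1 - 2·0.037)^119 = 1 - 0.926^119 ≈ 0.999894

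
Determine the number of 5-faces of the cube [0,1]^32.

Choose 5 of 32 axes to span the face (C(32,5) = 201376 ways), then fix each of the remaining 27 coordinates at one of its two extreme values (2^27 = 134217728 ways): 201376·134217728 = 27028229193728.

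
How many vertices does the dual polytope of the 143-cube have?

The 143-dimensional cross-polytope has 2n = 2·143 = 286 vertices.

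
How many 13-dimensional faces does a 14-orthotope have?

Choose 13 of 14 axes to span the face (C(14,13) = 14 ways), then fix each of the remaining 1 coordinate at one of its two extreme values (2^1 = 2 ways): 14·2 = 28.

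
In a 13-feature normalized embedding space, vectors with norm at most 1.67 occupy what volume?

V_13(1.67) = π^(13/2) · (1.67)^13 / Γ(13/2 + 1) ≈ 715.576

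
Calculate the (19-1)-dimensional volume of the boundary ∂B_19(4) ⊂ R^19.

The surface area of an n-ball is 2π^(n/2) r^(n-1) / Γ(n/2). For n=19, r=4: 70368744177664·π^9/34459425 ≈ 6.08724e+10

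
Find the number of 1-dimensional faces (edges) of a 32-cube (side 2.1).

An n-cube has n·2^(n-1) edges. With n = 32: 32·2147483648 = 68719476736.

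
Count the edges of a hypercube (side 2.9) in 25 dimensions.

Each of the 2^25 = 33554432 vertices has degree 25; total edges = 25·2^25/2 = 419430400.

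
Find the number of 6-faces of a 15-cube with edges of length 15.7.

Choose 6 of 15 axes to span the face (C(15,6) = 5005 ways), then fix each of the remaining 9 coordinates at one of its two extreme values (2^9 = 512 ways): 5005·512 = 2562560.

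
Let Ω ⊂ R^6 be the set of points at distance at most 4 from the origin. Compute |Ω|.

V_6(4) = π^(6/2) · (4)^6 / Γ(6/2 + 1) = 2048·π^3/3 ≈ 21167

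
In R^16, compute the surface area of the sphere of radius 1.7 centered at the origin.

S_16(1.7) = 2·π^(16/2)·(1.7)^15 / Γ(16/2) ≈ 10777.9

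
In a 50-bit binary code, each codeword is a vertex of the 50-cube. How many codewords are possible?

Each vertex is a binary string of length 50, so there are 2^50 = 1125899906842624.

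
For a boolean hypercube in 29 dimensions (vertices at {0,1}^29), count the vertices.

The 29-cube has 2^29 = 536870912 vertices.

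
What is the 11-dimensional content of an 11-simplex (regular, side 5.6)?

Volume = 5.6^11 · √(12/2^11) / 11! ≈ 0.325715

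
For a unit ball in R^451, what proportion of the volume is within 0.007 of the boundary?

Shell fraction = 1 - (1-0.007)^451 ≈ 0.957917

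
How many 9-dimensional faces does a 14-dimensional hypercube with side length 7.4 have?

An n-cube has C(n,k)·2^(n-k) k-faces. Here C(14,9)·2^5 = 2002·32 = 64064.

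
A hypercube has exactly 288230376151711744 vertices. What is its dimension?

The n-cube has 2^n vertices, and 288230376151711744 = 2^58, so n = 58.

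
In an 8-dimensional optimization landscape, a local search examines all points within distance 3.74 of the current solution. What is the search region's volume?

V_8(3.74) = π^(8/2) · (3.74)^8 / Γ(8/2 + 1) ≈ 155368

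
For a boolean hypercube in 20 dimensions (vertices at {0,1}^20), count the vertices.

The 20-cube has 2^20 = 1048576 vertices.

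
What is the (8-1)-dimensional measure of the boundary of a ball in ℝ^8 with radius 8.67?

The surface area of an n-ball is 2π^(n/2) r^(n-1) / Γ(n/2). For n=8, r=8.67: 1.19567e+08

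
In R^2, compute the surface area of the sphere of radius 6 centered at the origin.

S = n·V_n(r)/r = 2·V_2(6)/6 (volume-to-surface relation), giving 2πr = 2π·6 ≈ 37.6991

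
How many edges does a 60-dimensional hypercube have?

An n-cube has n·2^(n-1) edges. With n = 60: 60·576460752303423488 = 34587645138205409280.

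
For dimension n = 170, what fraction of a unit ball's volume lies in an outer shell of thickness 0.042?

1 - (1-0.042)^170 ≈ 0.999321 ≈ 99.93%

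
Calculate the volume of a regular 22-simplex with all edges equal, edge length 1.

Volume = 1^22 · √(23/2^22) / 22! ≈ 2.08337e-24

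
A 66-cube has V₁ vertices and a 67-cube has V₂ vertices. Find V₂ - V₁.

V₁ = 2^66 = 73786976294838206464. V₂ = 2^67 = 147573952589676412928. V₂ - V₁ = 73786976294838206464.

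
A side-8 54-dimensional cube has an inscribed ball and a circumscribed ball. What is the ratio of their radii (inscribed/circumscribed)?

r_in / r_out = (8/2) / (8√54/2) = 1/√54 ≈ 0.136083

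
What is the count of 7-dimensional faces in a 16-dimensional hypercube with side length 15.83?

Number of 7-faces = C(16,7) · 2^(16-7) = 11440 · 512 = 5857280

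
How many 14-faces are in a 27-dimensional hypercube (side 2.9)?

Number of 14-faces = C(27,14) · 2^(27-14) = 20058300 · 8192 = 164317593600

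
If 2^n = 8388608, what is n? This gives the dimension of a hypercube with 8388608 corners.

2^n = 8388608 ⇒ n = log_2(8388608) = 23.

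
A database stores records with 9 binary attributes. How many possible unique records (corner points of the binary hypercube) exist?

The 9-cube has 2^9 = 512 vertices.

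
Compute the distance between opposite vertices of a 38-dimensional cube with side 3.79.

d = √(3.79² + 3.79² + ... + 3.79²) [38 terms] = √(38·3.79²) = 3.79√38 ≈ 23.3631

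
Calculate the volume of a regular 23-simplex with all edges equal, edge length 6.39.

V = (6.39^23 / 23!) · √((23+1) / 2^23) ≈ 2.19931e-07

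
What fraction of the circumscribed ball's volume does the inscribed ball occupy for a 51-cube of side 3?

V_in / V_out = (r_in/r_out)^51 = (1/√51)^51 = 51^(-51/2) ≈ 2.86392e-44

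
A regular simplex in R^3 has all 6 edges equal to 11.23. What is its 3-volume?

Volume = (√2/12) · 11.23³ = 166.906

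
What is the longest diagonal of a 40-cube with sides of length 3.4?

The space diagonal of an n-cube of side s is s√n. Here 3.4·√40 ≈ 21.5035.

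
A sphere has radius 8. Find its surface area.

S_3(8) = 2·π^(3/2)·(8)^2 / Γ(3/2) = 4πr² = 4π·(8)² ≈ 804.248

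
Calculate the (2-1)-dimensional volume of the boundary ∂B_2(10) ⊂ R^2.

S = n·V_n(r)/r = 2·V_2(10)/10 (volume-to-surface relation), giving 2πr = 2π·10 ≈ 62.8319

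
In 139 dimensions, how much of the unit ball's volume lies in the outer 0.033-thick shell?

Shell fraction = 1 - (1-0.033)^139 ≈ 0.990575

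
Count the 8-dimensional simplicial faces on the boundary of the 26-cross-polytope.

f_8(26-orthoplex) = 2^9 · (26 choose 9) = 1599769600.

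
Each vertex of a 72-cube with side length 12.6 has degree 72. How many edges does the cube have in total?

An n-cube has n·2^(n-1) edges. With n = 72: 72·2361183241434822606848 = 170005193383307227693056.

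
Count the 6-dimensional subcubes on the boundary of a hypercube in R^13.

Number of 6-faces = C(13,6) · 2^(13-6) = 1716 · 128 = 219648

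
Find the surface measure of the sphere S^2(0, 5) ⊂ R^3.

The surface area of an n-ball is 2π^(n/2) r^(n-1) / Γ(n/2). For n=3, r=5: 4πr² = 4π·(5)² ≈ 314.159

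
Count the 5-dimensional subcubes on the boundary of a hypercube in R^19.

An n-cube has C(n,k)·2^(n-k) k-faces. Here C(19,5)·2^14 = 11628·16384 = 190513152.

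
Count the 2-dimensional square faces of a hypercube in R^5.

Number of 2-faces = C(5,2) · 2^(5-2) = 10 · 8 = 80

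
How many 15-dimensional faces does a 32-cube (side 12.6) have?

Choose 15 of 32 axes to span the face (C(32,15) = 565722720 ways), then fix each of the remaining 17 coordinates at one of its two extreme values (2^17 = 131072 ways): 565722720·131072 = 74150408355840.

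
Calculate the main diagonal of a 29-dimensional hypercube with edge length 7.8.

||(7.8,7.8,...,7.8)|| = √(29)·7.8 ≈ 42.0043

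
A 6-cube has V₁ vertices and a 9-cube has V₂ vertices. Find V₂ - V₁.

V₁ = 2^6 = 64. V₂ = 2^9 = 512. V₂ - V₁ = 448.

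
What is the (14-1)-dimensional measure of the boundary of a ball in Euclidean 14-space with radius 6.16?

The surface area of an n-ball is 2π^(n/2) r^(n-1) / Γ(n/2). For n=14, r=6.16: 1.54275e+11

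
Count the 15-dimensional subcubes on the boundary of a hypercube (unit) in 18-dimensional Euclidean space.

Choose 15 of 18 axes to span the face (C(18,15) = 816 ways), then fix each of the remaining 3 coordinates at one of its two extreme values (2^3 = 8 ways): 816·8 = 6528.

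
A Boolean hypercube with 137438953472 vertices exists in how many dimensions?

2^n = 137438953472 ⇒ n = log_2(137438953472) = 37.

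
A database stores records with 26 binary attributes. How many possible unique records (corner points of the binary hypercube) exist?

The 26-cube has 2^26 = 67108864 vertices.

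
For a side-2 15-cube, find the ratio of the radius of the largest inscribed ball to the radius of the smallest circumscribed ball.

r_in = 2/2 (half the side); r_out = 2√15/2 (half the diagonal). Ratio = 1/√15 ≈ 0.258199.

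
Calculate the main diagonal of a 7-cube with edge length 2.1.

Diagonal = √7 · 2.1 ≈ 5.55608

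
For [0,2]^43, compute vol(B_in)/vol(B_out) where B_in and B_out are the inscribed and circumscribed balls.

V_in/V_out = n^(-n/2) = 43^(-43/2) ≈ 7.59326e-36.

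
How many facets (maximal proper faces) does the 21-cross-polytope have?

Each 20-face is the convex hull of 21 vertices, one chosen as ±e_i from each of 21 distinct axes: 2^21·C(21,21) = 2097152.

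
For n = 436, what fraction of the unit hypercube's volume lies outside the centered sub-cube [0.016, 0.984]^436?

Shell fraction = 1 - (1-0.032)^436 ≈ 0.9999993055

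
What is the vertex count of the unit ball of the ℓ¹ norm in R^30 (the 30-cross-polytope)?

An n-cross-polytope has 2n vertices; here n = 30, giving 60.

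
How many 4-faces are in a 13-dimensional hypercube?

f_4(13-cube) = (13 choose 4) · 2^9 = 366080.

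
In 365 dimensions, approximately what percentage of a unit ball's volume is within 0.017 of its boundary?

1 - (1-0.017)^365 ≈ 0.998086 ≈ 99.81%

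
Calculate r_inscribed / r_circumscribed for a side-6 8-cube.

For an n-cube of any side s, the inradius is s/2 and the circumradius is s√n/2, so the ratio is 1/√8 ≈ 0.353553.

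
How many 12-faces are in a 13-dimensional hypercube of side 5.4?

Number of 12-faces = C(13,12) · 2^(13-12) = 13 · 2 = 26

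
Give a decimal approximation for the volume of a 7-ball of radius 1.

V_7(1) = π^(7/2) · (1)^7 / Γ(7/2 + 1) = 16·π^3/105 ≈ 4.72477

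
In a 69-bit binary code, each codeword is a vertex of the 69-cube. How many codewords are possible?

An n-cube has 2^n vertices; for n = 69 that is 2^69 = 590295810358705651712.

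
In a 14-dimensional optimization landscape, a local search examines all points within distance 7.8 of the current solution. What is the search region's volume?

Volume = π^{14/2}·(7.8)^14/Γ(8) ≈ 1.84903e+12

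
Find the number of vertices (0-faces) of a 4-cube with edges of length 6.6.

An n-cube has C(n,k)·2^(n-k) k-faces. Here C(4,0)·2^4 = 1·16 = 16.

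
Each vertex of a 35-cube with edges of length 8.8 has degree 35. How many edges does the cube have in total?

The 35-cube has n·2^(n-1) = 35·2^34 = 35·17179869184 = 601295421440 edges.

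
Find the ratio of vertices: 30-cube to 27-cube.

The 30-cube has 2^30 = 1073741824 vertices. The 27-cube has 2^27 = 134217728 vertices. Ratio: 1073741824/134217728 = 8.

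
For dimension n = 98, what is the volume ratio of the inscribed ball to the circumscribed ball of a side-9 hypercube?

Volume scales as r^n, and r_in/r_out = 1/√98, giving (1/√98)^98 ≈ 2.69105e-98.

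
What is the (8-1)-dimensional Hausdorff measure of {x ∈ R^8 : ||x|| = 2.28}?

S = n·V_n(r)/r = 8·V_8(2.28)/2.28 (volume-to-surface relation), giving 10399.7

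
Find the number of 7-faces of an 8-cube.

An n-cube has C(n,k)·2^(n-k) k-faces. Here C(8,7)·2^1 = 8·2 = 16.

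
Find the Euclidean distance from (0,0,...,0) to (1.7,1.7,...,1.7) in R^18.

d = √(1.7² + 1.7² + ... + 1.7²) [18 terms] = √(18·1.7²) = 1.7√18 ≈ 7.21249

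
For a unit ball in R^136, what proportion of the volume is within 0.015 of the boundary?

Shell fraction = 1 - (1-0.015)^136 ≈ 0.871965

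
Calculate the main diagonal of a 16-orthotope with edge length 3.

d = √(3² + 3² + ... + 3²) [16 terms] = √(16·3²) = 3√16 = 12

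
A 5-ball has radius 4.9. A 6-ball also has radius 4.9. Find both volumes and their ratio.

V_5(4.9) ≈ 14868.9. V_6(4.9) ≈ 71527.8. Ratio V_5/V_6 ≈ 0.2079.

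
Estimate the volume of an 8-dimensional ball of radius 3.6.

The n-ball volume is π^(n/2)·r^n/Γ(n/2+1). With n=8, r=3.6: V ≈ 114501.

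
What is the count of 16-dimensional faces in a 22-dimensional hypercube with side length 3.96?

Choose 16 of 22 axes to span the face (C(22,16) = 74613 ways), then fix each of the remaining 6 coordinates at one of its two extreme values (2^6 = 64 ways): 74613·64 = 4775232.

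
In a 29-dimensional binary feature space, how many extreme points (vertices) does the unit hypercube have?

An n-cube has 2^n vertices; for n = 29 that is 2^29 = 536870912.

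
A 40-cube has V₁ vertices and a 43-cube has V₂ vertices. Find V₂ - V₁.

V₁ = 2^40 = 1099511627776. V₂ = 2^43 = 8796093022208. V₂ - V₁ = 7696581394432.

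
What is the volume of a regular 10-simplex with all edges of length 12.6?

For a regular n-simplex with edge a, V = (a^n / n!)·√((n+1)/2^n). With a=12.6, n=10: V ≈ 2880.64.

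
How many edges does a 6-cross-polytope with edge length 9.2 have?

An n-cross-polytope has 2^(k+1)·C(n,k+1) k-faces. Here 2^2·C(6,2) = 4·15 = 60.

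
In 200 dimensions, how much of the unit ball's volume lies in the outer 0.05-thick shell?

V(inner)/V(outer) = ((1-0.05)/1)^200 ≈ 3.505e-05, so the shell fraction is 0.999965.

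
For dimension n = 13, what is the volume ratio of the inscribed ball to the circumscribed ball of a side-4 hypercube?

Volume scales as r^n, and r_in/r_out = 1/√13, giving (1/√13)^13 ≈ 5.74603e-08.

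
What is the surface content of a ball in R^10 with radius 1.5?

S = n·V_n(r)/r = 10·V_10(1.5)/1.5 (volume-to-surface relation), giving 6561·π^5/2048 ≈ 980.369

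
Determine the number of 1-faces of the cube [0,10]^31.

An n-cube has C(n,k)·2^(n-k) k-faces. Here C(31,1)·2^30 = 31·1073741824 = 33285996544.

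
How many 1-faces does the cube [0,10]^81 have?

The 81-cube has n·2^(n-1) = 81·2^80 = 81·1208925819614629174706176 = 97922991388784963151200256 edges.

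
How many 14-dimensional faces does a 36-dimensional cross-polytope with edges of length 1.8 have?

f_14(36-orthoplex) = 2^15 · (36 choose 15) = 182449031086080.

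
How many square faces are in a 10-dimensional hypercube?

Choose 2 of 10 axes to span the face (C(10,2) = 45 ways), then fix each of the remaining 8 coordinates at one of its two extreme values (2^8 = 256 ways): 45·256 = 11520.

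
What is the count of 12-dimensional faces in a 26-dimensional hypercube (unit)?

An n-cube has C(n,k)·2^(n-k) k-faces. Here C(26,12)·2^14 = 9657700·16384 = 158231756800.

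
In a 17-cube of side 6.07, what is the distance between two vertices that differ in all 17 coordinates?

The space diagonal of an n-cube of side s is s√n. Here 6.07·√17 ≈ 25.0273.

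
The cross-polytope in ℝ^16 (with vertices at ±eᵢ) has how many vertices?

The 16-dimensional cross-polytope has 2n = 2·16 = 32 vertices.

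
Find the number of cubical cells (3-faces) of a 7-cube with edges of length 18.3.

An n-cube has C(n,k)·2^(n-k) k-faces. Here C(7,3)·2^4 = 35·16 = 560.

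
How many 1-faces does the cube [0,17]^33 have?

An n-cube has n·2^(n-1) edges. With n = 33: 33·4294967296 = 141733920768.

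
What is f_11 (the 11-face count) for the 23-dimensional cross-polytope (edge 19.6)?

f_11(23-orthoplex) = 2^12 · (23 choose 12) = 5538111488.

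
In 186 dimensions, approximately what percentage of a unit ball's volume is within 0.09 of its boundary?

1 - (1-0.09)^186 ≈ 0.9999999759 ≈ 99.999998%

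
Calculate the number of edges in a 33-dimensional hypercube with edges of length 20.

The 33-cube has n·2^(n-1) = 33·2^32 = 33·4294967296 = 141733920768 edges.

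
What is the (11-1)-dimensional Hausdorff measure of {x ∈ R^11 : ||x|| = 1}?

S_11(1) = 2·π^(11/2)·(1)^10 / Γ(11/2) = 64·π^5/945 ≈ 20.7251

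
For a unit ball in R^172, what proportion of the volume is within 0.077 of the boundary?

Shell fraction = 1 - (1-0.077)^172 ≈ 0.9999989656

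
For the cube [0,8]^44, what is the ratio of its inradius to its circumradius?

For an n-cube of any side s, the inradius is s/2 and the circumradius is s√n/2, so the ratio is 1/√44 ≈ 0.150756.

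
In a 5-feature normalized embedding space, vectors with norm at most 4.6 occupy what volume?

The n-ball volume is π^(n/2)·r^n/Γ(n/2+1). With n=5, r=4.6: V ≈ 10841.5.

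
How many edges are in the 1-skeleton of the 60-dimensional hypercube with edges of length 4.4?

The 60-cube has n·2^(n-1) = 60·2^59 = 60·576460752303423488 = 34587645138205409280 edges.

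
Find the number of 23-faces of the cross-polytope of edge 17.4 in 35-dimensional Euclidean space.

An n-cross-polytope has 2^(k+1)·C(n,k+1) k-faces. Here 2^24·C(35,24) = 16777216·417225900 = 6999889045094400.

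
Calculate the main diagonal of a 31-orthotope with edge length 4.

Diagonal = √31 · 4 ≈ 22.2711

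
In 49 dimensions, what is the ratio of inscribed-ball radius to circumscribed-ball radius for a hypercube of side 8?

r_in / r_out = (8/2) / (8√49/2) = 1/√49 ≈ 0.142857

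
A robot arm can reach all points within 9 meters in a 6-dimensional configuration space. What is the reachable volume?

V_6(9) = π^(6/2) · (9)^6 / Γ(6/2 + 1) = 177147·π^3/2 ≈ 2.74633e+06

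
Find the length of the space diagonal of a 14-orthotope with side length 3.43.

The space diagonal of an n-cube of side s is s√n. Here 3.43·√14 ≈ 12.8339.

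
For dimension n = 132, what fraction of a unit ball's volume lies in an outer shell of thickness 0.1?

1 - (1-0.1)^132 ≈ 0.999999088 ≈ 99.999909%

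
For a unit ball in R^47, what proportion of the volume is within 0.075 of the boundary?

V(inner)/V(outer) = ((1-0.075)/1)^47 ≈ 0.02562, so the shell fraction is 0.974375.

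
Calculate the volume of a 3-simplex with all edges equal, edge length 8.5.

Volume = (√2/12) · 8.5³ = 72.3753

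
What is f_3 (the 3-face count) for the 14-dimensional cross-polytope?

An n-cross-polytope has 2^(k+1)·C(n,k+1) k-faces. Here 2^4·C(14,4) = 16·1001 = 16016.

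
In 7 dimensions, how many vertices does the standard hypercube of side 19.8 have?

Each vertex is a binary string of length 7, so there are 2^7 = 128.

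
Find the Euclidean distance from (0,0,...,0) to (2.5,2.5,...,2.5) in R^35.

||(2.5,2.5,...,2.5)|| = √(35)·2.5 ≈ 14.7902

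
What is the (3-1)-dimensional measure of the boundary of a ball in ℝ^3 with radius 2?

The surface area of an n-ball is 2π^(n/2) r^(n-1) / Γ(n/2). For n=3, r=2: 4πr² = 4π·(2)² ≈ 50.2655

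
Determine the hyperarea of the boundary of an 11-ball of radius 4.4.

S = n·V_n(r)/r = 11·V_11(4.4)/4.4 (volume-to-surface relation), giving 5.63669e+07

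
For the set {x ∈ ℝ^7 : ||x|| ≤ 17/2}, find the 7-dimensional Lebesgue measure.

The n-ball volume is π^(n/2)·r^n/Γ(n/2+1). With n=7, r=17/2: V = 410338673·π^3/840 ≈ 1.51465e+07.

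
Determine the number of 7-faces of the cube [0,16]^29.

f_7(29-cube) = (29 choose 7) · 2^22 = 6546385797120.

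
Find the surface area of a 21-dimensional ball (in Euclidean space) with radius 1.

The surface area of an n-ball is 2π^(n/2) r^(n-1) / Γ(n/2). For n=21, r=1: 2048·π^10/654729075 ≈ 0.292932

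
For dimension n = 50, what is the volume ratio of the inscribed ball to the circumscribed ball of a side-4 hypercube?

Volume scales as r^n, and r_in/r_out = 1/√50, giving (1/√50)^50 ≈ 3.35544e-43.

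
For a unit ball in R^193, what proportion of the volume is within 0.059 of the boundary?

Shell fraction = 1 - (1-0.059)^193 ≈ 0.999992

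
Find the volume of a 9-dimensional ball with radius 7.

The n-ball volume is π^(n/2)·r^n/Γ(n/2+1). With n=9, r=7: V = 184473632·π^4/135 ≈ 1.33107e+08.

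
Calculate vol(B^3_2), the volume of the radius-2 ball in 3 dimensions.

Volume = π^{3/2}·(2)^3/Γ(5/2) = 32·π/3 ≈ 33.5103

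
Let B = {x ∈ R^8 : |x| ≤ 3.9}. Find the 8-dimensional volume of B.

V_8(3.9) = π^(8/2) · (3.9)^8 / Γ(8/2 + 1) ≈ 217223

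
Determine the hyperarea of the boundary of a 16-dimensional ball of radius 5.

S = n·V_n(r)/r = 16·V_16(5)/5 (volume-to-surface relation), giving 6103515625·π^8/504 ≈ 1.14908e+11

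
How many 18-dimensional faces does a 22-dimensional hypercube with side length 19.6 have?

Choose 18 of 22 axes to span the face (C(22,18) = 7315 ways), then fix each of the remaining 4 coordinates at one of its two extreme values (2^4 = 16 ways): 7315·16 = 117040.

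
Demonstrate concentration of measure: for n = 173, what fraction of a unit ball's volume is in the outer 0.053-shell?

1 - (1-0.053)^173 ≈ 0.999919 ≈ 99.9919%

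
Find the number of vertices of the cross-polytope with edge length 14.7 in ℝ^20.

Number of 0-faces = 2^(0+1) · C(20,0+1) = 2 · 20 = 40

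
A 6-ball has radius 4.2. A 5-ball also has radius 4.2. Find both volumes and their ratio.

V_6(4.2) ≈ 28365.7. V_5(4.2) ≈ 6879.31. Ratio V_6/V_5 ≈ 4.123.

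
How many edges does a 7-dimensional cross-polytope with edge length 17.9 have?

Each 1-face is the convex hull of 2 vertices, one chosen as ±e_i from each of 2 distinct axes: 2^2·C(7,2) = 84.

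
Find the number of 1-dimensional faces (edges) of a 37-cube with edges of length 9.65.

The 37-cube has n·2^(n-1) = 37·2^36 = 37·68719476736 = 2542620639232 edges.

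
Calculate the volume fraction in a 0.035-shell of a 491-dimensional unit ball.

Shell fraction = 1 - (1-0.035)^491 ≈ 0.9999999747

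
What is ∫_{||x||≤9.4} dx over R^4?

The n-ball volume is π^(n/2)·r^n/Γ(n/2+1). With n=4, r=9.4: V ≈ 38528.4.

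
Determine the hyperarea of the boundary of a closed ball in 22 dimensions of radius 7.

|∂B_22(7)| = 79792266297612001·π^11/259200 ≈ 9.05679e+16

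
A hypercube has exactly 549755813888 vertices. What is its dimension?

Since 2^n = 549755813888, we have n = 39.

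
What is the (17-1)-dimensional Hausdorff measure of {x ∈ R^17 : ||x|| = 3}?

|∂B_17(3)| = 272097792·π^8/25025 ≈ 1.03169e+08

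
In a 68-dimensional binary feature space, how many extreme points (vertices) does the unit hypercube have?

The 68-cube has 2^68 = 295147905179352825856 vertices.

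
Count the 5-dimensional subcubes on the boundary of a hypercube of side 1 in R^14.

An n-cube has C(n,k)·2^(n-k) k-faces. Here C(14,5)·2^9 = 2002·512 = 1025024.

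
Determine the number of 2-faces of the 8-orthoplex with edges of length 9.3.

Number of 2-faces = 2^(2+1) · C(8,2+1) = 8 · 56 = 448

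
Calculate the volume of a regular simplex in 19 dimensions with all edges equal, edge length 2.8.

V_19 = √(20) · 2.8^19 / (19! · 2^(19/2)) ≈ 1.59088e-11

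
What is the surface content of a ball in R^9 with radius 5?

S = n·V_n(r)/r = 9·V_9(5)/5 (volume-to-surface relation), giving 2500000·π^4/21 ≈ 1.15963e+07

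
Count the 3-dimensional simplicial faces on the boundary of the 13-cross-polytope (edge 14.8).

An n-cross-polytope has 2^(k+1)·C(n,k+1) k-faces. Here 2^4·C(13,4) = 16·715 = 11440.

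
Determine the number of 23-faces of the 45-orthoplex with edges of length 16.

Number of 23-faces = 2^(23+1) · C(45,23+1) = 16777216 · 3773655750150 = 63311437629908582400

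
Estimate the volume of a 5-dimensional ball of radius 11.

The n-ball volume is π^(n/2)·r^n/Γ(n/2+1). With n=5, r=11: V = 1288408·π^2/15 ≈ 847738.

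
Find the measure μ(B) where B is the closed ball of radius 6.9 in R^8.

Volume = π^{8/2}·(6.9)^8/Γ(5) ≈ 2.08536e+07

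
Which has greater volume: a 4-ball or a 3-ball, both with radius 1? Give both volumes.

V_4(1) ≈ 4.9348. V_3(1) ≈ 4.18879. The 4-ball is larger.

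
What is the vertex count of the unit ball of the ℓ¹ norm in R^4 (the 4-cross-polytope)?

Number of vertices = 2n = 8.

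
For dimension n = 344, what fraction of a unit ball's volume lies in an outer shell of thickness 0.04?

1 - (1-0.04)^344 ≈ 0.9999992033 ≈ 99.999920%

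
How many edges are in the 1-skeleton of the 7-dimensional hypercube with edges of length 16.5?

An n-cube has n·2^(n-1) edges. With n = 7: 7·64 = 448.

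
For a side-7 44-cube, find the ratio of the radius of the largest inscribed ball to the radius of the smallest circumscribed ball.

For an n-cube of any side s, the inradius is s/2 and the circumradius is s√n/2, so the ratio is 1/√44 ≈ 0.150756.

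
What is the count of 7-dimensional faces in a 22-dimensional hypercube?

An n-cube has C(n,k)·2^(n-k) k-faces. Here C(22,7)·2^15 = 170544·32768 = 5588385792.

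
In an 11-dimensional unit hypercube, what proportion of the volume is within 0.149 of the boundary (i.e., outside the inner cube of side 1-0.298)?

The inner cube has side 1-2·0.149 = 0.702 and volume (0.702)^11 ≈ 0.0204, so the shell holds 0.979596 of the volume.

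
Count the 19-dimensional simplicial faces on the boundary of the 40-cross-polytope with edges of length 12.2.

f_19(40-orthoplex) = 2^20 · (40 choose 20) = 144542561803960320.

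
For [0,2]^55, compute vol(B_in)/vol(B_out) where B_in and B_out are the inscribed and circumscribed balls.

Volume scales as r^n, and r_in/r_out = 1/√55, giving (1/√55)^55 ≈ 1.38047e-48.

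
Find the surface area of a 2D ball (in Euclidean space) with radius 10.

The surface area of an n-ball is 2π^(n/2) r^(n-1) / Γ(n/2). For n=2, r=10: 2πr = 2π·10 ≈ 62.8319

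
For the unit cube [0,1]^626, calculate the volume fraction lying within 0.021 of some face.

Shell fraction = 1 - (1-0.042)^626 ≈ 1 - 2.162e-12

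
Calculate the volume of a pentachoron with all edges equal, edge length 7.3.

V_4 = √(5) · 7.3^4 / (4! · 2^(4/2)) ≈ 66.1462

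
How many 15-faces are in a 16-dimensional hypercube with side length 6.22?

Choose 15 of 16 axes to span the face (C(16,15) = 16 ways), then fix each of the remaining 1 coordinate at one of its two extreme values (2^1 = 2 ways): 16·2 = 32.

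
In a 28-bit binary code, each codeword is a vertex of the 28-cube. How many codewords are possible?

The 28-cube has 2^28 = 268435456 vertices.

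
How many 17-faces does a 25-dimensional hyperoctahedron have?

f_17(25-orthoplex) = 2^18 · (25 choose 18) = 126012620800.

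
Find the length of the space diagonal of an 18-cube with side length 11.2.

The space diagonal of an n-cube of side s is s√n. Here 11.2·√18 ≈ 47.5176.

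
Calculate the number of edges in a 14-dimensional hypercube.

Number of 1-faces = C(14,1)·2^(14-1) = 14·8192 = 114688.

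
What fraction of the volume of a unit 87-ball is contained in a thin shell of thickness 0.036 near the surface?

1 - (1-0.036)^87 ≈ 0.958819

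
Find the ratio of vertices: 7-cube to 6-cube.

The 7-cube has 2^7 = 128 vertices. The 6-cube has 2^6 = 64 vertices. Ratio: 128/64 = 2.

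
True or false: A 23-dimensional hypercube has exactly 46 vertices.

False. The 23-cube has 2^23 = 8388608 vertices.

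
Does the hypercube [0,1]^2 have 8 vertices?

False. The 2-cube has 2^2 = 4 vertices.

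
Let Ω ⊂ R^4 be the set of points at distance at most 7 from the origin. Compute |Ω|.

Volume = π^{4/2}·(7)^4/Γ(3) = 2401·π^2/2 ≈ 11848.5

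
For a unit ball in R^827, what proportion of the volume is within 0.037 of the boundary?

Shell fraction = 1 - (1-0.037)^827 ≈ 1 - 2.877e-14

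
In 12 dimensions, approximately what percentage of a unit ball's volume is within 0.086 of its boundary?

1 - (1-0.086)^12 ≈ 0.660098 ≈ 66.01%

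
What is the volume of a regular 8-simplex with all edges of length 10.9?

V_8 = √(9) · 10.9^8 / (8! · 2^(8/2)) ≈ 926.601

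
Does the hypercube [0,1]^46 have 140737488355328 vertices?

False. The 46-cube has 2^46 = 70368744177664 vertices.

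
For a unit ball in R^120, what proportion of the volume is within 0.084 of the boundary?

Shell fraction = 1 - (1-0.084)^120 ≈ 0.999973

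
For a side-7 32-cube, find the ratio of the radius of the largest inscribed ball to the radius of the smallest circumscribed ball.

r_in = 7/2 (half the side); r_out = 7√32/2 (half the diagonal). Ratio = 1/√32 ≈ 0.176777.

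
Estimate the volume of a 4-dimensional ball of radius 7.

V = 2401·π^2/2 ≈ 11848.5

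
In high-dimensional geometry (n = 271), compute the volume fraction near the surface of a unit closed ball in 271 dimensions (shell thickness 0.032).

1 - (1-0.032)^271 ≈ 0.999851 ≈ 99.9851%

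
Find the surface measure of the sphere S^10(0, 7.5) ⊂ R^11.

S_11(7.5) = 2·π^(11/2)·(7.5)^10 / Γ(11/2) = 4271484375·π^5/112 ≈ 1.16711e+10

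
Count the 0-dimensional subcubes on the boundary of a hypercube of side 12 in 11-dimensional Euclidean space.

Choose 0 of 11 axes to span the face (C(11,0) = 1 way), then fix each of the remaining 11 coordinates at one of its two extreme values (2^11 = 2048 ways): 1·2048 = 2048.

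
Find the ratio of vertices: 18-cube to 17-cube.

The 18-cube has 2^18 = 262144 vertices. The 17-cube has 2^17 = 131072 vertices. Ratio: 262144/131072 = 2.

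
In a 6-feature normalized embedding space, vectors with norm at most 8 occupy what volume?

V_6(8) = π^(6/2) · (8)^6 / Γ(6/2 + 1) = 131072·π^3/3 ≈ 1.35468e+06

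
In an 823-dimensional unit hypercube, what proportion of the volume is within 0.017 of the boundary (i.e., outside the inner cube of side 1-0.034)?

The inner cube has side 1-2·0.017 = 0.966 and volume (0.966)^823 ≈ 4.327e-13, so the shell holds 1 - 4.327e-13 of the volume.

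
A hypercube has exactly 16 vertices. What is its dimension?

The n-cube has 2^n vertices, and 16 = 2^4, so n = 4.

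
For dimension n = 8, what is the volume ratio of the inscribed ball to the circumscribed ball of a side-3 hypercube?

V_in/V_out = n^(-n/2) = 8^(-8/2) ≈ 0.000244141.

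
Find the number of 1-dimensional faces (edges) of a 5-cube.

Each of the 2^5 = 32 vertices has degree 5; total edges = 5·2^5/2 = 80.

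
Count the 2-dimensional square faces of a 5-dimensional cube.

Choose 2 of 5 axes to span the face (C(5,2) = 10 ways), then fix each of the remaining 3 coordinates at one of its two extreme values (2^3 = 8 ways): 10·8 = 80.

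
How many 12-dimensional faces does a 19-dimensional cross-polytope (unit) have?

Each 12-face is the convex hull of 13 vertices, one chosen as ±e_i from each of 13 distinct axes: 2^13·C(19,13) = 222265344.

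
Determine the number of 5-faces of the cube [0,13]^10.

Number of 5-faces = C(10,5) · 2^(10-5) = 252 · 32 = 8064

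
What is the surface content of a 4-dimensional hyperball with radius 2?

S_4(2) = 2·π^(4/2)·(2)^3 / Γ(4/2) = 16·π^2 ≈ 157.914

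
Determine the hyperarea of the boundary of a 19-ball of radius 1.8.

S_19(1.8) = 2·π^(19/2)·(1.8)^18 / Γ(19/2) ≈ 34853.5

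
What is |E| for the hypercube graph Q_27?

An n-cube has n·2^(n-1) edges. With n = 27: 27·67108864 = 1811939328.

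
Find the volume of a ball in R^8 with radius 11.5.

V = 78310985281·π^4/6144 ≈ 1.24157e+09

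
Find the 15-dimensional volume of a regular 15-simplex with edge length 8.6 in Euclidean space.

V_15 = √(16) · 8.6^15 / (15! · 2^(15/2)) ≈ 1.75919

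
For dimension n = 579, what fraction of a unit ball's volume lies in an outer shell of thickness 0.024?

1 - (1-0.024)^579 ≈ 0.9999992212 ≈ 99.999922%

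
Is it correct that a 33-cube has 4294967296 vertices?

False. The 33-cube has 2^33 = 8589934592 vertices.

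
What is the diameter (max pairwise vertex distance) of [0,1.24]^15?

||(1.24,1.24,...,1.24)|| = √(15)·1.24 ≈ 4.8025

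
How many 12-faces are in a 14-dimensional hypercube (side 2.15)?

An n-cube has C(n,k)·2^(n-k) k-faces. Here C(14,12)·2^2 = 91·4 = 364.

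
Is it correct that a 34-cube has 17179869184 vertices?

True. The 34-cube has 2^34 = 17179869184 vertices.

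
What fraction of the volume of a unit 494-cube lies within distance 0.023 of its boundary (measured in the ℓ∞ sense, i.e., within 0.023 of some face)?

1 - (1 - 2·0.023)^494 = 1 - 0.954^494 ≈ 1 - 7.887e-11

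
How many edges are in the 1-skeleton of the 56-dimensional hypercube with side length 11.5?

Number of 1-faces = C(56,1)·2^(56-1) = 56·36028797018963968 = 2017612633061982208.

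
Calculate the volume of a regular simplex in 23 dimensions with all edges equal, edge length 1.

V = (1^23 / 23!) · √((23+1) / 2^23) ≈ 6.54284e-26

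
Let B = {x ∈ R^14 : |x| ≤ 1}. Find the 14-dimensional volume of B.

V_14(1) = π^(14/2) · (1)^14 / Γ(14/2 + 1) = π^7/5040 ≈ 0.599265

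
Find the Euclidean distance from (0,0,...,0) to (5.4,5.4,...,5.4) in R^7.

||(5.4,5.4,...,5.4)|| = √(7)·5.4 ≈ 14.2871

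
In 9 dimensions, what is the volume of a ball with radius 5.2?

Volume = π^{9/2}·(5.2)^9/Γ(11/2) ≈ 9.16954e+06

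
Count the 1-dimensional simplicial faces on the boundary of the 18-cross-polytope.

Number of 1-faces = 2^(1+1) · C(18,1+1) = 4 · 153 = 612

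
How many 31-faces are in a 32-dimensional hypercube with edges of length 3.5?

An n-cube has C(n,k)·2^(n-k) k-faces. Here C(32,31)·2^1 = 32·2 = 64.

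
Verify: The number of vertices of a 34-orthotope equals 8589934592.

False. The 34-cube has 2^34 = 17179869184 vertices.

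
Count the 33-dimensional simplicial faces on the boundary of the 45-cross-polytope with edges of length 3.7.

An n-cross-polytope has 2^(k+1)·C(n,k+1) k-faces. Here 2^34·C(45,34) = 17179869184·10150595910 = 174385909873445437440.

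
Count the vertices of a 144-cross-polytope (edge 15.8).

The vertices are ±e_1, ..., ±e_144, so there are 2·144 = 288.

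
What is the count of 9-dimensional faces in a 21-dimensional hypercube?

f_9(21-cube) = (21 choose 9) · 2^12 = 1203937280.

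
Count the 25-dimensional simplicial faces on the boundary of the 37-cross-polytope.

Each 25-face is the convex hull of 26 vertices, one chosen as ±e_i from each of 26 distinct axes: 2^26·C(37,26) = 57377552049635328.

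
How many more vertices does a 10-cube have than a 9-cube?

The 10-cube has 2^10 = 1024 vertices. The 9-cube has 2^9 = 512 vertices. Difference: 1024 - 512 = 512.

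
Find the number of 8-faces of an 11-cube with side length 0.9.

f_8(11-cube) = (11 choose 8) · 2^3 = 1320.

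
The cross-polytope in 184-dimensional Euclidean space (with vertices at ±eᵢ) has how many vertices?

Number of vertices = 2n = 368.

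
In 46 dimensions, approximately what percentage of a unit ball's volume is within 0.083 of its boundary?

1 - (1-0.083)^46 ≈ 0.981422 ≈ 98.14%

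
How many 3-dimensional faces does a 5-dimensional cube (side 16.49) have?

An n-cube has C(n,k)·2^(n-k) k-faces. Here C(5,3)·2^2 = 10·4 = 40.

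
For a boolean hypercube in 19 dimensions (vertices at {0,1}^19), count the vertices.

Each vertex is a binary string of length 19, so there are 2^19 = 524288.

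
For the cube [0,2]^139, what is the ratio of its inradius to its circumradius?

r_in / r_out = (2/2) / (2√139/2) = 1/√139 ≈ 0.0848189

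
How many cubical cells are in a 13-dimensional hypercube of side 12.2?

Choose 3 of 13 axes to span the face (C(13,3) = 286 ways), then fix each of the remaining 10 coordinates at one of its two extreme values (2^10 = 1024 ways): 286·1024 = 292864.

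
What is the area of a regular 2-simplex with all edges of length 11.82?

Area = (√3/4) · 11.82² = 60.4972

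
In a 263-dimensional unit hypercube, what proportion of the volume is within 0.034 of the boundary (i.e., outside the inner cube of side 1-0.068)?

Shell fraction = 1 - (1-0.068)^263 ≈ 0.999999991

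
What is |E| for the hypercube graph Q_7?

Number of 1-faces = C(7,1)·2^(7-1) = 7·64 = 448.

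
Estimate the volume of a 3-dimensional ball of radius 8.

The n-ball volume is π^(n/2)·r^n/Γ(n/2+1). With n=3, r=8: V = 2048·π/3 ≈ 2144.66.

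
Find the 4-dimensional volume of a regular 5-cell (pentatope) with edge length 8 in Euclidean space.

V_4 = √(5) · 8^4 / (4! · 2^(4/2)) ≈ 95.4056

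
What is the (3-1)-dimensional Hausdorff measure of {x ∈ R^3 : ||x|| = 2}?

|∂B_3(2)| = 4πr² = 4π·(2)² ≈ 50.2655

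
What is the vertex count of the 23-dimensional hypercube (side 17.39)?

An n-cube has 2^n vertices; for n = 23 that is 2^23 = 8388608.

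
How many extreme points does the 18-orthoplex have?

The 18-dimensional cross-polytope has 2n = 2·18 = 36 vertices.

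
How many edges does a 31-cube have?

The 31-cube has n·2^(n-1) = 31·2^30 = 31·1073741824 = 33285996544 edges.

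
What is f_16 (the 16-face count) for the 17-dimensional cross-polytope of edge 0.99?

Each 16-face is the convex hull of 17 vertices, one chosen as ±e_i from each of 17 distinct axes: 2^17·C(17,17) = 131072.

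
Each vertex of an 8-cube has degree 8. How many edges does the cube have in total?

Each of the 2^8 = 256 vertices has degree 8; total edges = 8·2^8/2 = 1024.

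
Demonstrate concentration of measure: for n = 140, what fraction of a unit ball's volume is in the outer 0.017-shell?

1 - (1-0.017)^140 ≈ 0.909324 ≈ 90.93%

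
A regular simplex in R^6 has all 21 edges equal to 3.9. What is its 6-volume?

V = (3.9^6 / 6!) · √((6+1) / 2^6) ≈ 1.61627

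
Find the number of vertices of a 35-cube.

An n-cube has 2^n vertices; for n = 35 that is 2^35 = 34359738368.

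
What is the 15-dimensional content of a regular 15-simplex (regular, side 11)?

For a regular n-simplex with edge a, V = (a^n / n!)·√((n+1)/2^n). With a=11, n=15: V ≈ 70.5872.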